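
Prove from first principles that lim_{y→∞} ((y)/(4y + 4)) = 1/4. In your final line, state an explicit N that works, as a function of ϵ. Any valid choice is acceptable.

Let ϵ > 0 be given. We seek N > 0 such that y > N implies |(y)/(4y + 4) − (1/4)| < ϵ.
(y)/(4y + 4) − (1/4) = (4(y) − (4y + 4)) / (4(4y + 4)) = -4/(4(4y + 4)).
For y > 0 we have 4y + 4 > 4y, so |(y)/(4y + 4) − (1/4)| = 4/(4(4y + 4)) < 4/(4·4y) = (1/4)/y.
Thus |(y)/(4y + 4) − (1/4)| < ϵ whenever y > (1/4)/ϵ.
Take N = (1/4)/ϵ. If y > N then |(y)/(4y + 4) − (1/4)| < (1/4)/y < ϵ.

N = (1/4)/ϵ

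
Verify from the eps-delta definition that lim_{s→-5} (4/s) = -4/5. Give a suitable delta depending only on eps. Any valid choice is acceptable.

delta = min(5/2, (25/8)eps)

Fix eps > 0. We seek delta > 0 such that 0 < |s + 5| < delta implies |4/s + 4/5| < eps.
|4/s + 4/5| = 4·|-5 − s|/(5·|s|) = 4|s + 5|/(5|s|).
Restrict delta ≤ 5/2. Then |s + 5| < 5/2 gives |s| > 5/2, so 5|s| > 25/2.
Then |4/s + 4/5| < 4|s + 5|/(25/2), which is < eps when |s + 5| < (25/8)eps.
Take delta = min(5/2, (25/8)eps). Then 0 < |s + 5| < delta gives both |s + 5| < 5/2 and |s + 5| < (25/8)eps, so |4/s + 4/5| < eps.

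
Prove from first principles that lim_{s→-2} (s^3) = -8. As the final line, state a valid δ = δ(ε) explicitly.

Fix ε > 0. We seek δ > 0 with 0 < |s + 2| < δ ⇒ |s^3 + 8| < ε.
Factor: s^3 + 8 = (s + 2)(s^2 - 2s + 4), so |s^3 + 8| = |s + 2|·|s^2 - 2s + 4|.
Restrict δ ≤ 1. Then |s + 2| < 1 gives |s| < 3, so by the triangle inequality |s^2 - 2s + 4| ≤ 3^2 + 2·3 + 4 = 19.
Hence |s^3 + 8| ≤ 19|s + 2|, which is < ε once |s + 2| < ε/19.
Take δ = min(1, ε/19). If 0 < |s + 2| < δ then both bounds hold and |s^3 + 8| ≤ 19|s + 2| < 19·(ε/19) = ε.

δ = min(1, ε/19)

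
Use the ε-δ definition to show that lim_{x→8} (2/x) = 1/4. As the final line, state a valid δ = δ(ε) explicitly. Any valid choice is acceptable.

Suppose ε > 0. We seek δ > 0 such that 0 < |x − 8| < δ implies |2/x − (1/4)| < ε.
|2/x − (1/4)| = 2·|8 − x|/(8·|x|) = 2|x − 8|/(8|x|).
Require δ ≤ 4 so that |x| > 8 − 4 = 4, hence 8|x| > 32.
Then |2/x − (1/4)| < 2|x − 8|/32, which is < ε when |x − 8| < 16ε.
Take δ = min(4, 16ε). Then 0 < |x − 8| < δ gives both |x − 8| < 4 and |x − 8| < 16ε, so |2/x − (1/4)| < ε.

δ = min(4, 16ε)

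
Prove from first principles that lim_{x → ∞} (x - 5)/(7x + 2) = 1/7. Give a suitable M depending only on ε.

M = (37/49)/ε

Suppose ε > 0. We seek M > 0 such that x > M implies |(x - 5)/(7x + 2) − (1/7)| < ε.
(x - 5)/(7x + 2) − (1/7) = (7(x - 5) − (7x + 2)) / (7(7x + 2)) = -37/(7(7x + 2)).
For x > 0 we have 7x + 2 > 7x, so |(x - 5)/(7x + 2) − (1/7)| = 37/(7(7x + 2)) < 37/(7·7x) = (37/49)/x.
Thus |(x - 5)/(7x + 2) − (1/7)| < ε whenever x > (37/49)/ε.
Take M = (37/49)/ε. If x > M then |(x - 5)/(7x + 2) − (1/7)| < (37/49)/x < ε.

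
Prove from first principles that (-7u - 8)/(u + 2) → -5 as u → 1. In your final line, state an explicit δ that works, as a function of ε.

Let ε > 0 be given. We want δ > 0 with 0 < |u − 1| < δ ⇒ |(-7u - 8)/(u + 2) + 5| < ε.
Combining over a common denominator, (-7u - 8)/(u + 2) + 5 = [(-7u - 8)·3 − (-15)·(u + 2)] / [3·(u + 2)] = -6(u − 1) / (3(u + 2)).
So |(-7u - 8)/(u + 2) + 5| = 6|u − 1| / (3·|u + 2|).
Require δ ≤ 3/2, so |u + 2| ≥ |3| − |u − 1| > 3 − 3/2 = 3/2.
Hence |(-7u - 8)/(u + 2) + 5| < 6|u − 1|/(3·(3/2)) = (4/3)|u − 1|, which is < ε once |u − 1| < (3/4)ε.
Take δ = min(3/2, (3/4)ε). Then 0 < |u − 1| < δ forces both bounds, so |(-7u - 8)/(u + 2) + 5| < ε.

δ = min(3/2, (3/4)ε)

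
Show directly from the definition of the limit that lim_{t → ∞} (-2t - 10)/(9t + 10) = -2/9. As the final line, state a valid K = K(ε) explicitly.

K = (70/81)/ε

Let ε > 0. We seek K > 0 such that t > K implies |(-2t - 10)/(9t + 10) + 2/9| < ε.
(-2t - 10)/(9t + 10) + 2/9 = (9(-2t - 10) − (-2)(9t + 10)) / (9(9t + 10)) = -70/(9(9t + 10)).
For t > 0 we have 9t + 10 > 9t, so |(-2t - 10)/(9t + 10) + 2/9| = 70/(9(9t + 10)) < 70/(9·9t) = (70/81)/t.
Thus |(-2t - 10)/(9t + 10) + 2/9| < ε whenever t > (70/81)/ε.
Take K = (70/81)/ε. If t > K then |(-2t - 10)/(9t + 10) + 2/9| < (70/81)/t < ε.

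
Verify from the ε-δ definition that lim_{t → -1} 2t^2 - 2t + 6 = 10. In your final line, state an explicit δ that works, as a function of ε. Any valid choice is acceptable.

δ = min(1, ε/8)

Fix ε > 0. We want δ > 0 such that 0 < |t + 1| < δ implies |(2t^2 - 2t + 6) − 10| < ε.
(2t^2 - 2t + 6) − 10 = 2t^2 - 2t - 4 = (t + 1)(2t - 4).
So |(2t^2 - 2t + 6) − 10| = |t + 1|·|2t - 4|.
Assume first that |t + 1| < 1, so |t| < 2. Then |2t - 4| ≤ 2·2 + 4 = 8.
Hence |(2t^2 - 2t + 6) − 10| ≤ 8|t + 1| < ε provided |t + 1| < ε/8.
Choosing δ = min(1, ε/8) ensures both conditions, hence |(2t^2 - 2t + 6) − 10| < ε.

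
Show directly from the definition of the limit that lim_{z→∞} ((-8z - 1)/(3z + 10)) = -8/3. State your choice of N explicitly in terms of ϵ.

N = (77/9)/ϵ

Suppose ϵ > 0. We seek N > 0 such that z > N implies |(-8z - 1)/(3z + 10) + 8/3| < ϵ.
(-8z - 1)/(3z + 10) + 8/3 = (3(-8z - 1) − (-8)(3z + 10)) / (3(3z + 10)) = 77/(3(3z + 10)).
For z > 0 we have 3z + 10 > 3z, so |(-8z - 1)/(3z + 10) + 8/3| = 77/(3(3z + 10)) < 77/(3·3z) = (77/9)/z.
Thus |(-8z - 1)/(3z + 10) + 8/3| < ϵ whenever z > (77/9)/ϵ.
Take N = (77/9)/ϵ. If z > N then |(-8z - 1)/(3z + 10) + 8/3| < (77/9)/z < ϵ.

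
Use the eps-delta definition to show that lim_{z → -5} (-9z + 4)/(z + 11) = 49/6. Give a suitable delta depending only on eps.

delta = min(3, (18/103)eps)

Fix eps > 0. We want delta > 0 with 0 < |z + 5| < delta ⇒ |(-9z + 4)/(z + 11) − (49/6)| < eps.
Combining over a common denominator, (-9z + 4)/(z + 11) − (49/6) = [(-9z + 4)·6 − 49·(z + 11)] / [6·(z + 11)] = -103(z + 5) / (6(z + 11)).
So |(-9z + 4)/(z + 11) − (49/6)| = 103|z + 5| / (6·|z + 11|).
Restrict delta ≤ 3. Then |z + 5| < 3 gives |z + 11| = |(z + 5) + 6| ≥ 6 − 3 = 3.
Hence |(-9z + 4)/(z + 11) − (49/6)| < 103|z + 5|/(6·3) = (103/18)|z + 5|, which is < eps once |z + 5| < (18/103)eps.
Take delta = min(3, (18/103)eps). Then 0 < |z + 5| < delta forces both bounds, so |(-9z + 4)/(z + 11) − (49/6)| < eps.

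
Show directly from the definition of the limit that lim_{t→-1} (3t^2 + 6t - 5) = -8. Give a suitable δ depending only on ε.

δ = min(1, ε/9)

Let ε > 0. We want δ > 0 such that 0 < |t + 1| < δ implies |(3t^2 + 6t - 5) + 8| < ε.
(3t^2 + 6t - 5) + 8 = 3t^2 + 6t + 3 = (t + 1)(3t + 3).
So |(3t^2 + 6t - 5) + 8| = |t + 1|·|3t + 3|.
Assume first that |t + 1| < 1, so |t| < 2. Then |3t + 3| ≤ 3·2 + 3 = 9.
Hence |(3t^2 + 6t - 5) + 8| ≤ 9|t + 1| < ε provided |t + 1| < ε/9.
Take δ = min(1, ε/9). Then 0 < |t + 1| < δ gives both |t + 1| < 1 and |t + 1| < ε/9, so |(3t^2 + 6t - 5) + 8| < ε.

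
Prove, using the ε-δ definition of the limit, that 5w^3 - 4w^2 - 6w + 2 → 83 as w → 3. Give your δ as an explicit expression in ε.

δ = min(1, ε/151)

Let ε > 0. We want δ > 0 such that 0 < |w − 3| < δ implies |(5w^3 - 4w^2 - 6w + 2) − 83| < ε.
(5w^3 - 4w^2 - 6w + 2) − 83 = 5w^3 - 4w^2 - 6w - 81 = (w − 3)(5w^2 + 11w + 27).
So |(5w^3 - 4w^2 - 6w + 2) − 83| = |w − 3|·|5w^2 + 11w + 27|.
Require δ ≤ 1. Then |w − 3| < 1 gives |w| < 4, and by the triangle inequality |5w^2 + 11w + 27| ≤ 5·4^2 + 11·4 + 27 = 151.
Hence |(5w^3 - 4w^2 - 6w + 2) − 83| ≤ 151|w − 3| < ε provided |w − 3| < ε/151.
Take δ = min(1, ε/151). Then 0 < |w − 3| < δ gives both |w − 3| < 1 and |w − 3| < ε/151, so |(5w^3 - 4w^2 - 6w + 2) − 83| < ε.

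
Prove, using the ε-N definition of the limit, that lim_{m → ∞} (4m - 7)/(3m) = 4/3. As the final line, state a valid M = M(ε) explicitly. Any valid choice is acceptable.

Fix ε > 0. For m ≥ 1, |(4m - 7)/(3m) − (4/3)| = |-21|/(3(3m)) = 21/(3(3m)).
Since 3m ≥ 3m for m ≥ 1, this is ≤ 21/(3·3m) = (7/3)/m.
So |(4m - 7)/(3m) − (4/3)| < ε whenever m > (7/3)/ε.
Take M = (7/3)/ε. If m > M then |(4m - 7)/(3m) − (4/3)| ≤ (7/3)/m < ε.

M = (7/3)/ε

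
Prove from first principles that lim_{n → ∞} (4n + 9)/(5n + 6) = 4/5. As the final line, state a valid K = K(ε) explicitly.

Suppose ε > 0. For n ≥ 1, |(4n + 9)/(5n + 6) − (4/5)| = |21|/(5(5n + 6)) = 21/(5(5n + 6)).
Since 5n + 6 ≥ 5n for n ≥ 1, this is ≤ 21/(5·5n) = (21/25)/n.
So |(4n + 9)/(5n + 6) − (4/5)| < ε whenever n > (21/25)/ε.
Take K = (21/25)/ε. If n > K then |(4n + 9)/(5n + 6) − (4/5)| ≤ (21/25)/n < ε.

K = (21/25)/ε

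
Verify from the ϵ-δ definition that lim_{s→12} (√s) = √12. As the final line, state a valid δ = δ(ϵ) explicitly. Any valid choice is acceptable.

Fix ϵ > 0. We want δ > 0 such that 0 < |s − 12| < δ implies |√s − √12| < ϵ.
Rationalise: √s − √12 = (s − 12)/(√s + √12), so |√s − √12| = |s − 12|/(√s + √12).
Restrict δ ≤ 12 so that |s − 12| < 12 forces s > 0, and then √s + √12 > √12.
Hence |√s − √12| < |s − 12|/√12, which is < ϵ once |s − 12| < √12·ϵ.
Take δ = min(12, √12·ϵ). If 0 < |s − 12| < δ then s > 0 and |√s − √12| < |s − 12|/√12 < ϵ.

δ = min(12, √12·ϵ)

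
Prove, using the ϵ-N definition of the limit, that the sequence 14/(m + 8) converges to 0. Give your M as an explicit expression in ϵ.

M = 14/ϵ

Let ϵ > 0 be given. For m ≥ 1, |14/(m + 8) − 0| = 14/(m + 8) ≤ 14/m.
We need 14/m < ϵ, i.e. m > 14/ϵ.
Take M = 14/ϵ. If m > M then |14/(m + 8)| ≤ 14/m < ϵ.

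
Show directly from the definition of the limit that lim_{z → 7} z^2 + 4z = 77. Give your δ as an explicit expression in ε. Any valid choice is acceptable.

Suppose ε > 0. We want δ > 0 such that 0 < |z − 7| < δ implies |(z^2 + 4z) − 77| < ε.
(z^2 + 4z) − 77 = z^2 + 4z - 77 = (z − 7)(z + 11).
So |(z^2 + 4z) − 77| = |z − 7|·|z + 11|.
Require δ ≤ 2. Then |z − 7| < 2 gives |z| < 9, and by the triangle inequality |z + 11| ≤ 9 + 11 = 20.
Hence |(z^2 + 4z) − 77| ≤ 20|z − 7| < ε provided |z − 7| < ε/20.
Choosing δ = min(2, ε/20) ensures both conditions, hence |(z^2 + 4z) − 77| < ε.

δ = min(2, ε/20)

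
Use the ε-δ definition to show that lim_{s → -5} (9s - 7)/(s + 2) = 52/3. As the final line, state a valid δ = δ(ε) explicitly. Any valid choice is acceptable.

Suppose ε > 0. We want δ > 0 with 0 < |s + 5| < δ ⇒ |(9s - 7)/(s + 2) − (52/3)| < ε.
Combining over a common denominator, (9s - 7)/(s + 2) − (52/3) = [(9s - 7)·(-3) − (-52)·(s + 2)] / [(-3)·(s + 2)] = 25(s + 5) / ((-3)(s + 2)).
So |(9s - 7)/(s + 2) − (52/3)| = 25|s + 5| / (3·|s + 2|).
Restrict δ ≤ 3/2. Then |s + 5| < 3/2 gives |s + 2| = |(s + 5) + (-3)| ≥ 3 − 3/2 = 3/2.
Hence |(9s - 7)/(s + 2) − (52/3)| < 25|s + 5|/(3·(3/2)) = (50/9)|s + 5|, which is < ε once |s + 5| < (9/50)ε.
Take δ = min(3/2, (9/50)ε). Then 0 < |s + 5| < δ forces both bounds, so |(9s - 7)/(s + 2) − (52/3)| < ε.

δ = min(3/2, (9/50)ε)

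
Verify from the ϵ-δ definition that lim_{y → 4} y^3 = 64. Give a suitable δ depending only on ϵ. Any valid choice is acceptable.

Fix ϵ > 0. We seek δ > 0 with 0 < |y − 4| < δ ⇒ |y^3 − 64| < ϵ.
Factor: y^3 − 64 = (y − 4)(y^2 + 4y + 16), so |y^3 − 64| = |y − 4|·|y^2 + 4y + 16|.
Impose δ ≤ 1 so that |y| < 5; then |y^2 + 4y + 16| ≤ 61.
Hence |y^3 − 64| ≤ 61|y − 4|, which is < ϵ once |y − 4| < ϵ/61.
Take δ = min(1, ϵ/61). If 0 < |y − 4| < δ then both bounds hold and |y^3 − 64| ≤ 61|y − 4| < 61·(ϵ/61) = ϵ.

δ = min(1, ϵ/61)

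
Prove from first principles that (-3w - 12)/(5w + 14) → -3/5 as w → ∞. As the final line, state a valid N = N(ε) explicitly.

Let ε > 0. We seek N > 0 such that w > N implies |(-3w - 12)/(5w + 14) + 3/5| < ε.
(-3w - 12)/(5w + 14) + 3/5 = (5(-3w - 12) − (-3)(5w + 14)) / (5(5w + 14)) = -18/(5(5w + 14)).
For w > 0 we have 5w + 14 > 5w, so |(-3w - 12)/(5w + 14) + 3/5| = 18/(5(5w + 14)) < 18/(5·5w) = (18/25)/w.
Thus |(-3w - 12)/(5w + 14) + 3/5| < ε whenever w > (18/25)/ε.
Take N = (18/25)/ε. If w > N then |(-3w - 12)/(5w + 14) + 3/5| < (18/25)/w < ε.

N = (18/25)/ε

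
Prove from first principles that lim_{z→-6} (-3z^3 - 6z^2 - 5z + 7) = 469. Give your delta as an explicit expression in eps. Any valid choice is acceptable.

Suppose eps > 0. We want delta > 0 such that 0 < |z + 6| < delta implies |(-3z^3 - 6z^2 - 5z + 7) − 469| < eps.
(-3z^3 - 6z^2 - 5z + 7) − 469 = -3z^3 - 6z^2 - 5z - 462 = (z + 6)(-3z^2 + 12z - 77).
So |(-3z^3 - 6z^2 - 5z + 7) − 469| = |z + 6|·|-3z^2 + 12z - 77|.
Require delta ≤ 1. Then |z + 6| < 1 gives |z| < 7, and by the triangle inequality |-3z^2 + 12z - 77| ≤ 3·7^2 + 12·7 + 77 = 308.
Hence |(-3z^3 - 6z^2 - 5z + 7) − 469| ≤ 308|z + 6| < eps provided |z + 6| < eps/308.
Take delta = min(1, eps/308). Then 0 < |z + 6| < delta gives both |z + 6| < 1 and |z + 6| < eps/308, so |(-3z^3 - 6z^2 - 5z + 7) − 469| < eps.

delta = min(1, eps/308)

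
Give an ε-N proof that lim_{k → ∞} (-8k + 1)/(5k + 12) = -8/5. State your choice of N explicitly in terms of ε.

Suppose ε > 0. For k ≥ 1, |(-8k + 1)/(5k + 12) + 8/5| = |101|/(5(5k + 12)) = 101/(5(5k + 12)).
Since 5k + 12 ≥ 5k for k ≥ 1, this is ≤ 101/(5·5k) = (101/25)/k.
So |(-8k + 1)/(5k + 12) + 8/5| < ε whenever k > (101/25)/ε.
Take N = (101/25)/ε. If k > N then |(-8k + 1)/(5k + 12) + 8/5| ≤ (101/25)/k < ε.

N = (101/25)/ε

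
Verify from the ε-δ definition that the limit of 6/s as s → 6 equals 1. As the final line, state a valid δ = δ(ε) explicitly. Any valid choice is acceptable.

δ = min(3, 3ε)

Suppose ε > 0. We seek δ > 0 such that 0 < |s − 6| < δ implies |6/s − 1| < ε.
|6/s − 1| = 6·|6 − s|/(6·|s|) = 6|s − 6|/(6|s|).
Restrict δ ≤ 3. Then |s − 6| < 3 gives |s| > 3, so 6|s| > 18.
Then |6/s − 1| < 6|s − 6|/18, which is < ε when |s − 6| < 3ε.
Take δ = min(3, 3ε). Then 0 < |s − 6| < δ gives both |s − 6| < 3 and |s − 6| < 3ε, so |6/s − 1| < ε.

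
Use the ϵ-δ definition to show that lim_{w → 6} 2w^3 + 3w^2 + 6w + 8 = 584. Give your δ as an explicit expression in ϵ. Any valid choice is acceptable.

δ = min(1, ϵ/299)

Fix ϵ > 0. We want δ > 0 such that 0 < |w − 6| < δ implies |(2w^3 + 3w^2 + 6w + 8) − 584| < ϵ.
(2w^3 + 3w^2 + 6w + 8) − 584 = 2w^3 + 3w^2 + 6w - 576 = (w − 6)(2w^2 + 15w + 96).
So |(2w^3 + 3w^2 + 6w + 8) − 584| = |w − 6|·|2w^2 + 15w + 96|.
Assume first that |w − 6| < 1, so |w| < 7. Then |2w^2 + 15w + 96| ≤ 2·7^2 + 15·7 + 96 = 299.
Hence |(2w^3 + 3w^2 + 6w + 8) − 584| ≤ 299|w − 6| < ϵ provided |w − 6| < ϵ/299.
Choosing δ = min(1, ϵ/299) ensures both conditions, hence |(2w^3 + 3w^2 + 6w + 8) − 584| < ϵ.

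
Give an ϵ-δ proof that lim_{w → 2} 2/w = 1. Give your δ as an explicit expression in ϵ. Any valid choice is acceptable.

δ = min(1, ϵ)

Fix ϵ > 0. We seek δ > 0 such that 0 < |w − 2| < δ implies |2/w − 1| < ϵ.
|2/w − 1| = 2·|2 − w|/(2·|w|) = 2|w − 2|/(2|w|).
Require δ ≤ 1 so that |w| > 2 − 1 = 1, hence 2|w| > 2.
Then |2/w − 1| < 2|w − 2|/2, which is < ϵ when |w − 2| < ϵ.
Take δ = min(1, ϵ). Then 0 < |w − 2| < δ gives both |w − 2| < 1 and |w − 2| < ϵ, so |2/w − 1| < ϵ.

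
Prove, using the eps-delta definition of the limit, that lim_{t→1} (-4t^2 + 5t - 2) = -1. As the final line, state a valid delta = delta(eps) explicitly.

Let eps > 0 be given. We want delta > 0 such that 0 < |t − 1| < delta implies |(-4t^2 + 5t - 2) + 1| < eps.
(-4t^2 + 5t - 2) + 1 = -4t^2 + 5t - 1 = (t − 1)(-4t + 1).
So |(-4t^2 + 5t - 2) + 1| = |t − 1|·|-4t + 1|.
Require delta ≤ 2. Then |t − 1| < 2 gives |t| < 3, and by the triangle inequality |-4t + 1| ≤ 4·3 + 1 = 13.
Hence |(-4t^2 + 5t - 2) + 1| ≤ 13|t − 1| < eps provided |t − 1| < eps/13.
Choosing delta = min(2, eps/13) ensures both conditions, hence |(-4t^2 + 5t - 2) + 1| < eps.

delta = min(2, eps/13)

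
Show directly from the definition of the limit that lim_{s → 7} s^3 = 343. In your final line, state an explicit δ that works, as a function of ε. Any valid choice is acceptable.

δ = min(2, ε/193)

Fix ε > 0. We seek δ > 0 with 0 < |s − 7| < δ ⇒ |s^3 − 343| < ε.
Factor: s^3 − 343 = (s − 7)(s^2 + 7s + 49), so |s^3 − 343| = |s − 7|·|s^2 + 7s + 49|.
Impose δ ≤ 2 so that |s| < 9; then |s^2 + 7s + 49| ≤ 193.
Hence |s^3 − 343| ≤ 193|s − 7|, which is < ε once |s − 7| < ε/193.
Take δ = min(2, ε/193). If 0 < |s − 7| < δ then both bounds hold and |s^3 − 343| ≤ 193|s − 7| < 193·(ε/193) = ε.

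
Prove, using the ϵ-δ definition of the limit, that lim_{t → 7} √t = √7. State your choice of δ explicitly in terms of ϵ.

δ = min(7, √7·ϵ)

Let ϵ > 0. We want δ > 0 such that 0 < |t − 7| < δ implies |√t − √7| < ϵ.
Rationalise: √t − √7 = (t − 7)/(√t + √7), so |√t − √7| = |t − 7|/(√t + √7).
Restrict δ ≤ 7 so that |t − 7| < 7 forces t > 0, and then √t + √7 > √7.
Hence |√t − √7| < |t − 7|/√7, which is < ϵ once |t − 7| < √7·ϵ.
Take δ = min(7, √7·ϵ). If 0 < |t − 7| < δ then t > 0 and |√t − √7| < |t − 7|/√7 < ϵ.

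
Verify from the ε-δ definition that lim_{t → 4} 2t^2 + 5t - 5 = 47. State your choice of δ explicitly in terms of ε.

δ = min(1, ε/23)

Fix ε > 0. We want δ > 0 such that 0 < |t − 4| < δ implies |(2t^2 + 5t - 5) − 47| < ε.
(2t^2 + 5t - 5) − 47 = 2t^2 + 5t - 52 = (t − 4)(2t + 13).
So |(2t^2 + 5t - 5) − 47| = |t − 4|·|2t + 13|.
Assume first that |t − 4| < 1, so |t| < 5. Then |2t + 13| ≤ 2·5 + 13 = 23.
Hence |(2t^2 + 5t - 5) − 47| ≤ 23|t − 4| < ε provided |t − 4| < ε/23.
Choosing δ = min(1, ε/23) ensures both conditions, hence |(2t^2 + 5t - 5) − 47| < ε.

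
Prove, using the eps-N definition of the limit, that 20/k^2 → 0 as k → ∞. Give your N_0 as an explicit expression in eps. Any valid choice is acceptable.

Let eps > 0. For k ≥ 1, |20/k^2 − 0| = 20/k^2.
20/k^2 < eps ⇔ k^2 > 20/eps ⇔ k > (20/eps)^{1/2}.
Take N_0 = (20/eps)^{1/2}. Then k > N_0 implies 20/k^2 < eps.

N_0 = (20/eps)^{1/2}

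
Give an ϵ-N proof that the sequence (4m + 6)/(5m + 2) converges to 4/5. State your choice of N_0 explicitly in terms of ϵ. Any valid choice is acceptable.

N_0 = (22/25)/ϵ

Let ϵ > 0 be given. For m ≥ 1, |(4m + 6)/(5m + 2) − (4/5)| = |22|/(5(5m + 2)) = 22/(5(5m + 2)).
Since 5m + 2 ≥ 5m for m ≥ 1, this is ≤ 22/(5·5m) = (22/25)/m.
So |(4m + 6)/(5m + 2) − (4/5)| < ϵ whenever m > (22/25)/ϵ.
Take N_0 = (22/25)/ϵ. If m > N_0 then |(4m + 6)/(5m + 2) − (4/5)| ≤ (22/25)/m < ϵ.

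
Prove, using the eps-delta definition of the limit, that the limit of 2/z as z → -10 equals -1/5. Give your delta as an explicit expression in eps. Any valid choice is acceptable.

Let eps > 0 be given. We seek delta > 0 such that 0 < |z + 10| < delta implies |2/z + 1/5| < eps.
|2/z + 1/5| = 2·|-10 − z|/(10·|z|) = 2|z + 10|/(10|z|).
Require delta ≤ 5 so that |z| > 10 − 5 = 5, hence 10|z| > 50.
Then |2/z + 1/5| < 2|z + 10|/50, which is < eps when |z + 10| < 25eps.
Take delta = min(5, 25eps). Then 0 < |z + 10| < delta gives both |z + 10| < 5 and |z + 10| < 25eps, so |2/z + 1/5| < eps.

delta = min(5, 25eps)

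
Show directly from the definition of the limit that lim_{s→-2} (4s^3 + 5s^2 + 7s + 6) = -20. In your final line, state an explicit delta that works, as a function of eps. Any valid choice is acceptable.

delta = min(1, eps/58)

Let eps > 0 be given. We want delta > 0 such that 0 < |s + 2| < delta implies |(4s^3 + 5s^2 + 7s + 6) + 20| < eps.
(4s^3 + 5s^2 + 7s + 6) + 20 = 4s^3 + 5s^2 + 7s + 26 = (s + 2)(4s^2 - 3s + 13).
So |(4s^3 + 5s^2 + 7s + 6) + 20| = |s + 2|·|4s^2 - 3s + 13|.
Assume first that |s + 2| < 1, so |s| < 3. Then |4s^2 - 3s + 13| ≤ 4·3^2 + 3·3 + 13 = 58.
Hence |(4s^3 + 5s^2 + 7s + 6) + 20| ≤ 58|s + 2| < eps provided |s + 2| < eps/58.
Take delta = min(1, eps/58). Then 0 < |s + 2| < delta gives both |s + 2| < 1 and |s + 2| < eps/58, so |(4s^3 + 5s^2 + 7s + 6) + 20| < eps.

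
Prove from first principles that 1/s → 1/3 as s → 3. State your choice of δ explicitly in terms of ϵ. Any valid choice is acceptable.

δ = min(3/2, (9/2)ϵ)

Let ϵ > 0 be given. We seek δ > 0 such that 0 < |s − 3| < δ implies |1/s − (1/3)| < ϵ.
|1/s − (1/3)| = |3 − s|/(3·|s|) = |s − 3|/(3|s|).
Require δ ≤ 3/2 so that |s| > 3 − 3/2 = 3/2, hence 3|s| > 9/2.
Then |1/s − (1/3)| < |s − 3|/(9/2), which is < ϵ when |s − 3| < (9/2)ϵ.
Take δ = min(3/2, (9/2)ϵ). Then 0 < |s − 3| < δ gives both |s − 3| < 3/2 and |s − 3| < (9/2)ϵ, so |1/s − (1/3)| < ϵ.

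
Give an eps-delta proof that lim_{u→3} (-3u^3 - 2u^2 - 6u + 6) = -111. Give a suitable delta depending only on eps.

Let eps > 0. We want delta > 0 such that 0 < |u − 3| < delta implies |(-3u^3 - 2u^2 - 6u + 6) + 111| < eps.
(-3u^3 - 2u^2 - 6u + 6) + 111 = -3u^3 - 2u^2 - 6u + 117 = (u − 3)(-3u^2 - 11u - 39).
So |(-3u^3 - 2u^2 - 6u + 6) + 111| = |u − 3|·|-3u^2 - 11u - 39|.
Require delta ≤ 2. Then |u − 3| < 2 gives |u| < 5, and by the triangle inequality |-3u^2 - 11u - 39| ≤ 3·5^2 + 11·5 + 39 = 169.
Hence |(-3u^3 - 2u^2 - 6u + 6) + 111| ≤ 169|u − 3| < eps provided |u − 3| < eps/169.
Take delta = min(2, eps/169). Then 0 < |u − 3| < delta gives both |u − 3| < 2 and |u − 3| < eps/169, so |(-3u^3 - 2u^2 - 6u + 6) + 111| < eps.

delta = min(2, eps/169)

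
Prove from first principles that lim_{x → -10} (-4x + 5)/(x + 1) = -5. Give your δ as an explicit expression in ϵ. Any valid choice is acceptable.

Fix ϵ > 0. We want δ > 0 with 0 < |x + 10| < δ ⇒ |(-4x + 5)/(x + 1) + 5| < ϵ.
Combining over a common denominator, (-4x + 5)/(x + 1) + 5 = [(-4x + 5)·(-9) − 45·(x + 1)] / [(-9)·(x + 1)] = -9(x + 10) / ((-9)(x + 1)).
So |(-4x + 5)/(x + 1) + 5| = 9|x + 10| / (9·|x + 1|).
Restrict δ ≤ 9/2. Then |x + 10| < 9/2 gives |x + 1| = |(x + 10) + (-9)| ≥ 9 − 9/2 = 9/2.
Hence |(-4x + 5)/(x + 1) + 5| < 9|x + 10|/(9·(9/2)) = (2/9)|x + 10|, which is < ϵ once |x + 10| < (9/2)ϵ.
Take δ = min(9/2, (9/2)ϵ). Then 0 < |x + 10| < δ forces both bounds, so |(-4x + 5)/(x + 1) + 5| < ϵ.

δ = min(9/2, (9/2)ϵ)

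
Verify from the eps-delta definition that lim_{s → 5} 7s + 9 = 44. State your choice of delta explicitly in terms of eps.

delta = eps/7

Suppose eps > 0. We need delta > 0 so that 0 < |s − 5| < delta implies |(7s + 9) − 44| < eps.
|(7s + 9) − 44| = |7s - 35| = 7|s − 5|.
Thus it suffices that |s − 5| < eps/7.
Choosing delta = eps/7 gives |(7s + 9) − 44| = 7|s − 5| < eps whenever |s − 5| < delta.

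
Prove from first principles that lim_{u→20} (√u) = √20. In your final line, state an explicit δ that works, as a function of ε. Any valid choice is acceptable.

Fix ε > 0. We want δ > 0 such that 0 < |u − 20| < δ implies |√u − √20| < ε.
Multiplying by the conjugate, |√u − √20| = |u − 20|/(√u + √20).
Restrict δ ≤ 20 so that |u − 20| < 20 forces u > 0, and then √u + √20 > √20.
Hence |√u − √20| < |u − 20|/√20, which is < ε once |u − 20| < √20·ε.
Take δ = min(20, √20·ε). If 0 < |u − 20| < δ then u > 0 and |√u − √20| < |u − 20|/√20 < ε.

δ = min(20, √20·ε)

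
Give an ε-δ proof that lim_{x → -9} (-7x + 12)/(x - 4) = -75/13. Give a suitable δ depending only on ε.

δ = min(13/2, (169/32)ε)

Let ε > 0 be given. We want δ > 0 with 0 < |x + 9| < δ ⇒ |(-7x + 12)/(x - 4) + 75/13| < ε.
Combining over a common denominator, (-7x + 12)/(x - 4) + 75/13 = [(-7x + 12)·(-13) − 75·(x - 4)] / [(-13)·(x - 4)] = 16(x + 9) / ((-13)(x - 4)).
So |(-7x + 12)/(x - 4) + 75/13| = 16|x + 9| / (13·|x − 4|).
Restrict δ ≤ 13/2. Then |x + 9| < 13/2 gives |x − 4| = |(x + 9) + (-13)| ≥ 13 − 13/2 = 13/2.
Hence |(-7x + 12)/(x - 4) + 75/13| < 16|x + 9|/(13·(13/2)) = (32/169)|x + 9|, which is < ε once |x + 9| < (169/32)ε.
Take δ = min(13/2, (169/32)ε). Then 0 < |x + 9| < δ forces both bounds, so |(-7x + 12)/(x - 4) + 75/13| < ε.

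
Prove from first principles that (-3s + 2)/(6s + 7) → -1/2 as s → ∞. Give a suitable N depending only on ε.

Let ε > 0 be given. We seek N > 0 such that s > N implies |(-3s + 2)/(6s + 7) + 1/2| < ε.
(-3s + 2)/(6s + 7) + 1/2 = (6(-3s + 2) − (-3)(6s + 7)) / (6(6s + 7)) = 33/(6(6s + 7)).
For s > 0 we have 6s + 7 > 6s, so |(-3s + 2)/(6s + 7) + 1/2| = 33/(6(6s + 7)) < 33/(6·6s) = (11/12)/s.
Thus |(-3s + 2)/(6s + 7) + 1/2| < ε whenever s > (11/12)/ε.
Take N = (11/12)/ε. If s > N then |(-3s + 2)/(6s + 7) + 1/2| < (11/12)/s < ε.

N = (11/12)/ε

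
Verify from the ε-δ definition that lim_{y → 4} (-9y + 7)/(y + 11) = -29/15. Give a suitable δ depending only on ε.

Suppose ε > 0. We want δ > 0 with 0 < |y − 4| < δ ⇒ |(-9y + 7)/(y + 11) + 29/15| < ε.
Combining over a common denominator, (-9y + 7)/(y + 11) + 29/15 = [(-9y + 7)·15 − (-29)·(y + 11)] / [15·(y + 11)] = -106(y − 4) / (15(y + 11)).
So |(-9y + 7)/(y + 11) + 29/15| = 106|y − 4| / (15·|y + 11|).
Require δ ≤ 15/2, so |y + 11| ≥ |15| − |y − 4| > 15 − 15/2 = 15/2.
Hence |(-9y + 7)/(y + 11) + 29/15| < 106|y − 4|/(15·(15/2)) = (212/225)|y − 4|, which is < ε once |y − 4| < (225/212)ε.
Take δ = min(15/2, (225/212)ε). Then 0 < |y − 4| < δ forces both bounds, so |(-9y + 7)/(y + 11) + 29/15| < ε.

δ = min(15/2, (225/212)ε)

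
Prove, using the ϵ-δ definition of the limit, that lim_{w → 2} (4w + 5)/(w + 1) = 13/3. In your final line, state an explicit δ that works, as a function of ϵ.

Let ϵ > 0. We want δ > 0 with 0 < |w − 2| < δ ⇒ |(4w + 5)/(w + 1) − (13/3)| < ϵ.
Combining over a common denominator, (4w + 5)/(w + 1) − (13/3) = [(4w + 5)·3 − 13·(w + 1)] / [3·(w + 1)] = -1(w − 2) / (3(w + 1)).
So |(4w + 5)/(w + 1) − (13/3)| = |w − 2| / (3·|w + 1|).
Require δ ≤ 3/2, so |w + 1| ≥ |3| − |w − 2| > 3 − 3/2 = 3/2.
Hence |(4w + 5)/(w + 1) − (13/3)| < |w − 2|/(3·(3/2)) = (2/9)|w − 2|, which is < ϵ once |w − 2| < (9/2)ϵ.
Take δ = min(3/2, (9/2)ϵ). Then 0 < |w − 2| < δ forces both bounds, so |(4w + 5)/(w + 1) − (13/3)| < ϵ.

δ = min(3/2, (9/2)ϵ)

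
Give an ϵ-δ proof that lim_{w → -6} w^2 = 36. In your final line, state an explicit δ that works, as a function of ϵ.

Let ϵ > 0 be given. We seek δ > 0 with 0 < |w + 6| < δ ⇒ |w^2 − 36| < ϵ.
Factor: w^2 − 36 = (w + 6)(w - 6), so |w^2 − 36| = |w + 6|·|w - 6|.
Impose δ ≤ 1 so that |w| < 7; then |w - 6| ≤ 13.
Hence |w^2 − 36| ≤ 13|w + 6|, which is < ϵ once |w + 6| < ϵ/13.
Take δ = min(1, ϵ/13). If 0 < |w + 6| < δ then both bounds hold and |w^2 − 36| ≤ 13|w + 6| < 13·(ϵ/13) = ϵ.

δ = min(1, ϵ/13)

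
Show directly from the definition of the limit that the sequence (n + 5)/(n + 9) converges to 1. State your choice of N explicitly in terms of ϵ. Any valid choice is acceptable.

N = 4/ϵ

Fix ϵ > 0. For n ≥ 1, |(n + 5)/(n + 9) − 1| = |-4|/((n + 9)) = 4/((n + 9)).
Since n + 9 ≥ n for n ≥ 1, this is ≤ 4/(n) = 4/n.
So |(n + 5)/(n + 9) − 1| < ϵ whenever n > 4/ϵ.
Take N = 4/ϵ. If n > N then |(n + 5)/(n + 9) − 1| ≤ 4/n < ϵ.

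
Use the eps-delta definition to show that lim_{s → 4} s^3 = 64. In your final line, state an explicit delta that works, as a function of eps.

Let eps > 0. We seek delta > 0 with 0 < |s − 4| < delta ⇒ |s^3 − 64| < eps.
Factor: s^3 − 64 = (s − 4)(s^2 + 4s + 16), so |s^3 − 64| = |s − 4|·|s^2 + 4s + 16|.
Restrict delta ≤ 1. Then |s − 4| < 1 gives |s| < 5, so by the triangle inequality |s^2 + 4s + 16| ≤ 5^2 + 4·5 + 16 = 61.
Hence |s^3 − 64| ≤ 61|s − 4|, which is < eps once |s − 4| < eps/61.
Take delta = min(1, eps/61). If 0 < |s − 4| < delta then both bounds hold and |s^3 − 64| ≤ 61|s − 4| < 61·(eps/61) = eps.

delta = min(1, eps/61)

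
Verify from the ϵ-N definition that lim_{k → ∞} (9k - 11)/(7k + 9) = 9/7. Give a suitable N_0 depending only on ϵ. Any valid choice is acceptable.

N_0 = (158/49)/ϵ

Let ϵ > 0. For k ≥ 1, |(9k - 11)/(7k + 9) − (9/7)| = |-158|/(7(7k + 9)) = 158/(7(7k + 9)).
Since 7k + 9 ≥ 7k for k ≥ 1, this is ≤ 158/(7·7k) = (158/49)/k.
So |(9k - 11)/(7k + 9) − (9/7)| < ϵ whenever k > (158/49)/ϵ.
Take N_0 = (158/49)/ϵ. If k > N_0 then |(9k - 11)/(7k + 9) − (9/7)| ≤ (158/49)/k < ϵ.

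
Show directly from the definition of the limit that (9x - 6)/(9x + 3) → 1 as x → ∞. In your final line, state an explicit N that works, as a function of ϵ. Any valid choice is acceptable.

Let ϵ > 0. We seek N > 0 such that x > N implies |(9x - 6)/(9x + 3) − 1| < ϵ.
(9x - 6)/(9x + 3) − 1 = (9(9x - 6) − 9(9x + 3)) / (9(9x + 3)) = -81/(9(9x + 3)).
For x > 0 we have 9x + 3 > 9x, so |(9x - 6)/(9x + 3) − 1| = 81/(9(9x + 3)) < 81/(9·9x) = 1/x.
Thus |(9x - 6)/(9x + 3) − 1| < ϵ whenever x > 1/ϵ.
Take N = 1/ϵ. If x > N then |(9x - 6)/(9x + 3) − 1| < 1/x < ϵ.

N = 1/ϵ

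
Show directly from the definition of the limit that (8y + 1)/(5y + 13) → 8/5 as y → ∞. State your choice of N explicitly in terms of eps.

Let eps > 0. We seek N > 0 such that y > N implies |(8y + 1)/(5y + 13) − (8/5)| < eps.
(8y + 1)/(5y + 13) − (8/5) = (5(8y + 1) − 8(5y + 13)) / (5(5y + 13)) = -99/(5(5y + 13)).
For y > 0 we have 5y + 13 > 5y, so |(8y + 1)/(5y + 13) − (8/5)| = 99/(5(5y + 13)) < 99/(5·5y) = (99/25)/y.
Thus |(8y + 1)/(5y + 13) − (8/5)| < eps whenever y > (99/25)/eps.
Take N = (99/25)/eps. If y > N then |(8y + 1)/(5y + 13) − (8/5)| < (99/25)/y < eps.

N = (99/25)/eps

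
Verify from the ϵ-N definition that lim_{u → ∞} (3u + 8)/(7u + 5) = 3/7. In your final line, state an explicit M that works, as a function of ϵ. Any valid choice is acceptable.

Let ϵ > 0 be given. We seek M > 0 such that u > M implies |(3u + 8)/(7u + 5) − (3/7)| < ϵ.
(3u + 8)/(7u + 5) − (3/7) = (7(3u + 8) − 3(7u + 5)) / (7(7u + 5)) = 41/(7(7u + 5)).
For u > 0 we have 7u + 5 > 7u, so |(3u + 8)/(7u + 5) − (3/7)| = 41/(7(7u + 5)) < 41/(7·7u) = (41/49)/u.
Thus |(3u + 8)/(7u + 5) − (3/7)| < ϵ whenever u > (41/49)/ϵ.
Take M = (41/49)/ϵ. If u > M then |(3u + 8)/(7u + 5) − (3/7)| < (41/49)/u < ϵ.

M = (41/49)/ϵ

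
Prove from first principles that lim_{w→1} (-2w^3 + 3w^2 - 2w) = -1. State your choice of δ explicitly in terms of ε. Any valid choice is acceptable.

δ = min(1, ε/11)

Let ε > 0 be given. We want δ > 0 such that 0 < |w − 1| < δ implies |(-2w^3 + 3w^2 - 2w) + 1| < ε.
(-2w^3 + 3w^2 - 2w) + 1 = -2w^3 + 3w^2 - 2w + 1 = (w − 1)(-2w^2 + w - 1).
So |(-2w^3 + 3w^2 - 2w) + 1| = |w − 1|·|-2w^2 + w - 1|.
Require δ ≤ 1. Then |w − 1| < 1 gives |w| < 2, and by the triangle inequality |-2w^2 + w - 1| ≤ 2·2^2 + 2 + 1 = 11.
Hence |(-2w^3 + 3w^2 - 2w) + 1| ≤ 11|w − 1| < ε provided |w − 1| < ε/11.
Take δ = min(1, ε/11). Then 0 < |w − 1| < δ gives both |w − 1| < 1 and |w − 1| < ε/11, so |(-2w^3 + 3w^2 - 2w) + 1| < ε.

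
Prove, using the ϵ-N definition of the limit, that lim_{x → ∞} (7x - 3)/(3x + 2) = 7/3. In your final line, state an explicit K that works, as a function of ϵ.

K = (23/9)/ϵ

Fix ϵ > 0. We seek K > 0 such that x > K implies |(7x - 3)/(3x + 2) − (7/3)| < ϵ.
(7x - 3)/(3x + 2) − (7/3) = (3(7x - 3) − 7(3x + 2)) / (3(3x + 2)) = -23/(3(3x + 2)).
For x > 0 we have 3x + 2 > 3x, so |(7x - 3)/(3x + 2) − (7/3)| = 23/(3(3x + 2)) < 23/(3·3x) = (23/9)/x.
Thus |(7x - 3)/(3x + 2) − (7/3)| < ϵ whenever x > (23/9)/ϵ.
Take K = (23/9)/ϵ. If x > K then |(7x - 3)/(3x + 2) − (7/3)| < (23/9)/x < ϵ.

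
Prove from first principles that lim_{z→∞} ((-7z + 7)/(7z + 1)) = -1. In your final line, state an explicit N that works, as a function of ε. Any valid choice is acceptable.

N = (8/7)/ε

Fix ε > 0. We seek N > 0 such that z > N implies |(-7z + 7)/(7z + 1) + 1| < ε.
(-7z + 7)/(7z + 1) + 1 = (7(-7z + 7) − (-7)(7z + 1)) / (7(7z + 1)) = 56/(7(7z + 1)).
For z > 0 we have 7z + 1 > 7z, so |(-7z + 7)/(7z + 1) + 1| = 56/(7(7z + 1)) < 56/(7·7z) = (8/7)/z.
Thus |(-7z + 7)/(7z + 1) + 1| < ε whenever z > (8/7)/ε.
Take N = (8/7)/ε. If z > N then |(-7z + 7)/(7z + 1) + 1| < (8/7)/z < ε.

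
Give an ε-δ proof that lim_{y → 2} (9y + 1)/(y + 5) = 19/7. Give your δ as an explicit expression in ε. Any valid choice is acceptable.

δ = min(7/2, (49/88)ε)

Let ε > 0 be given. We want δ > 0 with 0 < |y − 2| < δ ⇒ |(9y + 1)/(y + 5) − (19/7)| < ε.
Combining over a common denominator, (9y + 1)/(y + 5) − (19/7) = [(9y + 1)·7 − 19·(y + 5)] / [7·(y + 5)] = 44(y − 2) / (7(y + 5)).
So |(9y + 1)/(y + 5) − (19/7)| = 44|y − 2| / (7·|y + 5|).
Restrict δ ≤ 7/2. Then |y − 2| < 7/2 gives |y + 5| = |(y − 2) + 7| ≥ 7 − 7/2 = 7/2.
Hence |(9y + 1)/(y + 5) − (19/7)| < 44|y − 2|/(7·(7/2)) = (88/49)|y − 2|, which is < ε once |y − 2| < (49/88)ε.
Take δ = min(7/2, (49/88)ε). Then 0 < |y − 2| < δ forces both bounds, so |(9y + 1)/(y + 5) − (19/7)| < ε.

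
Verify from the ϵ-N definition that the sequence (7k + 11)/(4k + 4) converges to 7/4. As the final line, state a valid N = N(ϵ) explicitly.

Let ϵ > 0 be given. For k ≥ 1, |(7k + 11)/(4k + 4) − (7/4)| = |16|/(4(4k + 4)) = 16/(4(4k + 4)).
Since 4k + 4 ≥ 4k for k ≥ 1, this is ≤ 16/(4·4k) = 1/k.
So |(7k + 11)/(4k + 4) − (7/4)| < ϵ whenever k > 1/ϵ.
Take N = 1/ϵ. If k > N then |(7k + 11)/(4k + 4) − (7/4)| ≤ 1/k < ϵ.

N = 1/ϵ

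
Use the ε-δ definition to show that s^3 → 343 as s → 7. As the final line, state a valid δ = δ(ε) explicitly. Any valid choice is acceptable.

δ = min(1, ε/169)

Let ε > 0 be given. We seek δ > 0 with 0 < |s − 7| < δ ⇒ |s^3 − 343| < ε.
Factor: s^3 − 343 = (s − 7)(s^2 + 7s + 49), so |s^3 − 343| = |s − 7|·|s^2 + 7s + 49|.
Restrict δ ≤ 1. Then |s − 7| < 1 gives |s| < 8, so by the triangle inequality |s^2 + 7s + 49| ≤ 8^2 + 7·8 + 49 = 169.
Hence |s^3 − 343| ≤ 169|s − 7|, which is < ε once |s − 7| < ε/169.
Take δ = min(1, ε/169). If 0 < |s − 7| < δ then both bounds hold and |s^3 − 343| ≤ 169|s − 7| < 169·(ε/169) = ε.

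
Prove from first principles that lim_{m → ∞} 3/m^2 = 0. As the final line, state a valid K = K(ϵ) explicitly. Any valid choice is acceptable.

K = (3/ϵ)^{1/2}

Let ϵ > 0 be given. For m ≥ 1, |3/m^2 − 0| = 3/m^2.
3/m^2 < ϵ ⇔ m^2 > 3/ϵ ⇔ m > (3/ϵ)^{1/2}.
Take K = (3/ϵ)^{1/2}. Then m > K implies 3/m^2 < ϵ.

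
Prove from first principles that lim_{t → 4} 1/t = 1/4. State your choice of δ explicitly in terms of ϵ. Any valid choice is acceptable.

δ = min(2, 8ϵ)

Let ϵ > 0 be given. We seek δ > 0 such that 0 < |t − 4| < δ implies |1/t − (1/4)| < ϵ.
|1/t − (1/4)| = |4 − t|/(4·|t|) = |t − 4|/(4|t|).
Require δ ≤ 2 so that |t| > 4 − 2 = 2, hence 4|t| > 8.
Then |1/t − (1/4)| < |t − 4|/8, which is < ϵ when |t − 4| < 8ϵ.
Take δ = min(2, 8ϵ). Then 0 < |t − 4| < δ gives both |t − 4| < 2 and |t − 4| < 8ϵ, so |1/t − (1/4)| < ϵ.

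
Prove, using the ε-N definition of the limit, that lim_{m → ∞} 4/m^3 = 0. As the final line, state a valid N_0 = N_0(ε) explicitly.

Suppose ε > 0. For m ≥ 1, |4/m^3 − 0| = 4/m^3.
4/m^3 < ε ⇔ m^3 > 4/ε ⇔ m > (4/ε)^{1/3}.
Take N_0 = (4/ε)^{1/3}. Then m > N_0 implies 4/m^3 < ε.

N_0 = (4/ε)^{1/3}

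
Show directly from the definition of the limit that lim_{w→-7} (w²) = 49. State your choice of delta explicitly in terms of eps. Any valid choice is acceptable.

Let eps > 0 be given. We seek delta > 0 with 0 < |w + 7| < delta ⇒ |w² − 49| < eps.
Factor: w² − 49 = (w + 7)(w - 7), so |w² − 49| = |w + 7|·|w - 7|.
Restrict delta ≤ 1. Then |w + 7| < 1 gives |w| < 8, so by the triangle inequality |w - 7| ≤ 8 + 7 = 15.
Hence |w² − 49| ≤ 15|w + 7|, which is < eps once |w + 7| < eps/15.
Take delta = min(1, eps/15). If 0 < |w + 7| < delta then both bounds hold and |w² − 49| ≤ 15|w + 7| < 15·(eps/15) = eps.

delta = min(1, eps/15)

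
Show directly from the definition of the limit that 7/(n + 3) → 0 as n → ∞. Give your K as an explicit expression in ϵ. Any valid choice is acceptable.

Let ϵ > 0 be given. For n ≥ 1, |7/(n + 3) − 0| = 7/(n + 3) ≤ 7/n.
We need 7/n < ϵ, i.e. n > 7/ϵ.
Take K = 7/ϵ. If n > K then |7/(n + 3)| ≤ 7/n < ϵ.

K = 7/ϵ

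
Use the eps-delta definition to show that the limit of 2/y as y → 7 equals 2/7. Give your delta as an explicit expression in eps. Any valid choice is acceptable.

Suppose eps > 0. We seek delta > 0 such that 0 < |y − 7| < delta implies |2/y − (2/7)| < eps.
|2/y − (2/7)| = 2·|7 − y|/(7·|y|) = 2|y − 7|/(7|y|).
Restrict delta ≤ 7/2. Then |y − 7| < 7/2 gives |y| > 7/2, so 7|y| > 49/2.
Then |2/y − (2/7)| < 2|y − 7|/(49/2), which is < eps when |y − 7| < (49/4)eps.
Take delta = min(7/2, (49/4)eps). Then 0 < |y − 7| < delta gives both |y − 7| < 7/2 and |y − 7| < (49/4)eps, so |2/y − (2/7)| < eps.

delta = min(7/2, (49/4)eps)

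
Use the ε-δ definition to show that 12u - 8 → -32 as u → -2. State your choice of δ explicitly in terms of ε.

Fix ε > 0. We need δ > 0 so that 0 < |u + 2| < δ implies |(12u - 8) + 32| < ε.
Since (12u - 8) + 32 = 12(u + 2), we have |(12u - 8) + 32| = 12|u + 2|.
So 12|u + 2| < ε exactly when |u + 2| < ε/12.
Choosing δ = ε/12 gives |(12u - 8) + 32| = 12|u + 2| < ε whenever |u + 2| < δ.

δ = ε/12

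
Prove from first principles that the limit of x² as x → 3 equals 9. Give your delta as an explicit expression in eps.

Suppose eps > 0. We seek delta > 0 with 0 < |x − 3| < delta ⇒ |x² − 9| < eps.
Factor: x² − 9 = (x − 3)(x + 3), so |x² − 9| = |x − 3|·|x + 3|.
Restrict delta ≤ 1. Then |x − 3| < 1 gives |x| < 4, so by the triangle inequality |x + 3| ≤ 4 + 3 = 7.
Hence |x² − 9| ≤ 7|x − 3|, which is < eps once |x − 3| < eps/7.
Take delta = min(1, eps/7). If 0 < |x − 3| < delta then both bounds hold and |x² − 9| ≤ 7|x − 3| < 7·(eps/7) = eps.

delta = min(1, eps/7)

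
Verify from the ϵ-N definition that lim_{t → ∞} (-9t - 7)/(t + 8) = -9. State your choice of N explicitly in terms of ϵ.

Suppose ϵ > 0. We seek N > 0 such that t > N implies |(-9t - 7)/(t + 8) + 9| < ϵ.
(-9t - 7)/(t + 8) + 9 = ((-9t - 7) − (-9)(t + 8)) / ((t + 8)) = 65/((t + 8)).
For t > 0 we have t + 8 > t, so |(-9t - 7)/(t + 8) + 9| = 65/((t + 8)) < 65/(t) = 65/t.
Thus |(-9t - 7)/(t + 8) + 9| < ϵ whenever t > 65/ϵ.
Take N = 65/ϵ. If t > N then |(-9t - 7)/(t + 8) + 9| < 65/t < ϵ.

N = 65/ϵ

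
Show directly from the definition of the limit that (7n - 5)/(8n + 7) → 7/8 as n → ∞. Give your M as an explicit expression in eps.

Let eps > 0. For n ≥ 1, |(7n - 5)/(8n + 7) − (7/8)| = |-89|/(8(8n + 7)) = 89/(8(8n + 7)).
Since 8n + 7 ≥ 8n for n ≥ 1, this is ≤ 89/(8·8n) = (89/64)/n.
So |(7n - 5)/(8n + 7) − (7/8)| < eps whenever n > (89/64)/eps.
Take M = (89/64)/eps. If n > M then |(7n - 5)/(8n + 7) − (7/8)| ≤ (89/64)/n < eps.

M = (89/64)/eps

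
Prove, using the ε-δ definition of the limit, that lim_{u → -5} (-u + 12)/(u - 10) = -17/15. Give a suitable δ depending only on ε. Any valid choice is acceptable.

Let ε > 0. We want δ > 0 with 0 < |u + 5| < δ ⇒ |(-u + 12)/(u - 10) + 17/15| < ε.
Combining over a common denominator, (-u + 12)/(u - 10) + 17/15 = [(-u + 12)·(-15) − 17·(u - 10)] / [(-15)·(u - 10)] = -2(u + 5) / ((-15)(u - 10)).
So |(-u + 12)/(u - 10) + 17/15| = 2|u + 5| / (15·|u − 10|).
Restrict δ ≤ 15/2. Then |u + 5| < 15/2 gives |u − 10| = |(u + 5) + (-15)| ≥ 15 − 15/2 = 15/2.
Hence |(-u + 12)/(u - 10) + 17/15| < 2|u + 5|/(15·(15/2)) = (4/225)|u + 5|, which is < ε once |u + 5| < (225/4)ε.
Take δ = min(15/2, (225/4)ε). Then 0 < |u + 5| < δ forces both bounds, so |(-u + 12)/(u - 10) + 17/15| < ε.

δ = min(15/2, (225/4)ε)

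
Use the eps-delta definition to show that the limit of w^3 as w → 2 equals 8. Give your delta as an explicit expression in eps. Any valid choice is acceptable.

Let eps > 0 be given. We seek delta > 0 with 0 < |w − 2| < delta ⇒ |w^3 − 8| < eps.
Factor: w^3 − 8 = (w − 2)(w^2 + 2w + 4), so |w^3 − 8| = |w − 2|·|w^2 + 2w + 4|.
Impose delta ≤ 1 so that |w| < 3; then |w^2 + 2w + 4| ≤ 19.
Hence |w^3 − 8| ≤ 19|w − 2|, which is < eps once |w − 2| < eps/19.
Take delta = min(1, eps/19). If 0 < |w − 2| < delta then both bounds hold and |w^3 − 8| ≤ 19|w − 2| < 19·(eps/19) = eps.

delta = min(1, eps/19)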